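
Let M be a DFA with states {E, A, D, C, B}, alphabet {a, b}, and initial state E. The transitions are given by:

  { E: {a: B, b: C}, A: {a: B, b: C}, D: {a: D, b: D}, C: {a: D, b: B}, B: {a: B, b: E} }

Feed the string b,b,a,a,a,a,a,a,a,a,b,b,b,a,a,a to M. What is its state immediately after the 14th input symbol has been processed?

B

start at E
read 'b': E → C
read 'b': C → B
read 'a': B → B
read 'a': B → B
read 'a': B → B
read 'a': B → B
read 'a': B → B
read 'a': B → B
read 'a': B → B
read 'a': B → B
read 'b': B → E
read 'b': E → C
read 'b': C → B
read 'a': B → B
After 14 symbols: B.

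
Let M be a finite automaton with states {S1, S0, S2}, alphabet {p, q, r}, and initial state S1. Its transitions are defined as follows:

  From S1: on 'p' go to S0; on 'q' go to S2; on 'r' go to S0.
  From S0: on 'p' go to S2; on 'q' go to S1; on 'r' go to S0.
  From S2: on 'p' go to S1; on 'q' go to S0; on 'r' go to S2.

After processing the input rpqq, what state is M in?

S1

S1 → S0 → S2 → S0 → S1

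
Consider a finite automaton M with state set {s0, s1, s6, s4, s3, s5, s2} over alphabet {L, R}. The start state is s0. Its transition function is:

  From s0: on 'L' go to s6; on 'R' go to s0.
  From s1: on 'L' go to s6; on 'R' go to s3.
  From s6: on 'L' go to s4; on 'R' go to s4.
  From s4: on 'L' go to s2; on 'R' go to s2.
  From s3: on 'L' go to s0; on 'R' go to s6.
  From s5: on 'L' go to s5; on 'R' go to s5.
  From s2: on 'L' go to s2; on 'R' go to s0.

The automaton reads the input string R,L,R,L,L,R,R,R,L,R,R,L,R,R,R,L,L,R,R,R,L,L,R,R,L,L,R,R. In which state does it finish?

s0

start at s0
read 'R': s0 → s0
read 'L': s0 → s6
read 'R': s6 → s4
read 'L': s4 → s2
read 'L': s2 → s2
read 'R': s2 → s0
read 'R': s0 → s0
read 'R': s0 → s0
read 'L': s0 → s6
read 'R': s6 → s4
read 'R': s4 → s2
read 'L': s2 → s2
read 'R': s2 → s0
read 'R': s0 → s0
read 'R': s0 → s0
read 'L': s0 → s6
read 'L': s6 → s4
read 'R': s4 → s2
read 'R': s2 → s0
read 'R': s0 → s0
read 'L': s0 → s6
read 'L': s6 → s4
read 'R': s4 → s2
read 'R': s2 → s0
read 'L': s0 → s6
read 'L': s6 → s4
read 'R': s4 → s2
read 'R': s2 → s0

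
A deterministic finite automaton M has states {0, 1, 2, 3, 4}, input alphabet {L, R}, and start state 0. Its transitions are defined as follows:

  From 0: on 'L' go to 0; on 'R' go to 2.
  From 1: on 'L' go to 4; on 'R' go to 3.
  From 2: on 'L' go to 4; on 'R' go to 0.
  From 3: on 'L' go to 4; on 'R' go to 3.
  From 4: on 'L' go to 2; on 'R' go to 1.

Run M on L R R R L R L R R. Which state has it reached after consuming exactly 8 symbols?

0 → 0 → 2 → 0 → 2 → 4 → 1 → 4 → 1
After 8 symbols: 1.

1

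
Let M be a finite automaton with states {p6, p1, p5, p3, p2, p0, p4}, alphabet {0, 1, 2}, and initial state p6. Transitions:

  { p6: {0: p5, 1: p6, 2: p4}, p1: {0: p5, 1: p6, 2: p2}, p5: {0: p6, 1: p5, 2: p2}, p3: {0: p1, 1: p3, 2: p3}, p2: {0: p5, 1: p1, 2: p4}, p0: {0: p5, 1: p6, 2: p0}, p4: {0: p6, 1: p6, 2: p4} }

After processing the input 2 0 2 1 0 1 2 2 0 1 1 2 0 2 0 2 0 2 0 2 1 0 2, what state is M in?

p6 → p4 → p6 → p4 → p6 → p5 → p5 → p2 → p4 → p6 → p6 → p6 → p4 → p6 → p4 → p6 → p4 → p6 → p4 → p6 → p4 → p6 → p5 → p2

p2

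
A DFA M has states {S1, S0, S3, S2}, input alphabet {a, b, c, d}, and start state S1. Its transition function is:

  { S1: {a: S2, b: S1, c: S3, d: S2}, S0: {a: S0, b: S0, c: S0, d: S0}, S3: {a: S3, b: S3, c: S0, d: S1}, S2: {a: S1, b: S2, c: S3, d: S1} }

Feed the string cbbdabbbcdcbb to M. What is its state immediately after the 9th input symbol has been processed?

S3

Trace: S1 -c-> S3 -b-> S3 -b-> S3 -d-> S1 -a-> S2 -b-> S2 -b-> S2 -b-> S2 -c-> S3
After 9 symbols: S3.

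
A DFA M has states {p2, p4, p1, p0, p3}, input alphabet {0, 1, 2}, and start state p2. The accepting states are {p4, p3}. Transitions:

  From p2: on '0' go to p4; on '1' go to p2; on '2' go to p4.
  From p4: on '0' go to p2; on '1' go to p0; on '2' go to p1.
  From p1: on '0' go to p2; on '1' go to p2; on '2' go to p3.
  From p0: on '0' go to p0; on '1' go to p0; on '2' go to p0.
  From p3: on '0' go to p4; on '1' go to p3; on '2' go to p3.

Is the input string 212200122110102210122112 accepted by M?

No

start at p2
read '2': p2 → p4
read '1': p4 → p0
read '2': p0 → p0
read '2': p0 → p0
read '0': p0 → p0
read '0': p0 → p0
read '1': p0 → p0
read '2': p0 → p0
read '2': p0 → p0
read '1': p0 → p0
read '1': p0 → p0
read '0': p0 → p0
read '1': p0 → p0
read '0': p0 → p0
read '2': p0 → p0
read '2': p0 → p0
read '1': p0 → p0
read '0': p0 → p0
read '1': p0 → p0
read '2': p0 → p0
read '2': p0 → p0
read '1': p0 → p0
read '1': p0 → p0
read '2': p0 → p0
End state p0 is not accepting.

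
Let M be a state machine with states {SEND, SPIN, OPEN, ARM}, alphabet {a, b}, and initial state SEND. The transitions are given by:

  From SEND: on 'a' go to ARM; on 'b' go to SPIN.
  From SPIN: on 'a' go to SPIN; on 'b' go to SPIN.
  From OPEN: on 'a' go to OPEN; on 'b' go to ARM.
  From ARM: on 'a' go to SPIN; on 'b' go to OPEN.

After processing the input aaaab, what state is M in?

start at SEND
read 'a': SEND → ARM
read 'a': ARM → SPIN
read 'a': SPIN → SPIN
read 'a': SPIN → SPIN
read 'b': SPIN → SPIN

SPIN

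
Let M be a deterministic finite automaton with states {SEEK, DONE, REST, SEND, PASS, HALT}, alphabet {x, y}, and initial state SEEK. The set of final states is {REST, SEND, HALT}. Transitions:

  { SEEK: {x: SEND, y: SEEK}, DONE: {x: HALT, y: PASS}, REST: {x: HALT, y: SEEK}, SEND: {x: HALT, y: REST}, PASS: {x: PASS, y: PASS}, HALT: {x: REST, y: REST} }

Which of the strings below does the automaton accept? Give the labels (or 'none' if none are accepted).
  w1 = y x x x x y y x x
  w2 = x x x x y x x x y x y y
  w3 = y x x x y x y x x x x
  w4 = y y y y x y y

w1: Trace: SEEK -y-> SEEK -x-> SEND -x-> HALT -x-> REST -x-> HALT -y-> REST -y-> SEEK -x-> SEND -x-> HALT  → end HALT, accepted
w2: Trace: SEEK -x-> SEND -x-> HALT -x-> REST -x-> HALT -y-> REST -x-> HALT -x-> REST -x-> HALT -y-> REST -x-> HALT -y-> REST -y-> SEEK  → end SEEK, rejected
w3: Trace: SEEK -y-> SEEK -x-> SEND -x-> HALT -x-> REST -y-> SEEK -x-> SEND -y-> REST -x-> HALT -x-> REST -x-> HALT -x-> REST  → end REST, accepted
w4: Trace: SEEK -y-> SEEK -y-> SEEK -y-> SEEK -y-> SEEK -x-> SEND -y-> REST -y-> SEEK  → end SEEK, rejected

w1, w3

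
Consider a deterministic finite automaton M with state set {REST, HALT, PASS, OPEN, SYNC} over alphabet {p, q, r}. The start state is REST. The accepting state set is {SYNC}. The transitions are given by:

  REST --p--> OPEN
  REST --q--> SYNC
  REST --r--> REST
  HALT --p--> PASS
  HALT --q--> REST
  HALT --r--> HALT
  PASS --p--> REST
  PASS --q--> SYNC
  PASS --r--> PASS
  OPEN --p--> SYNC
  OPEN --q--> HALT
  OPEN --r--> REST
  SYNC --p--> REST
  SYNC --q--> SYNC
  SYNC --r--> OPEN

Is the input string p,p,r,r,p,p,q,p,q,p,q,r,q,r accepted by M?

No

Trace: REST -p-> OPEN -p-> SYNC -r-> OPEN -r-> REST -p-> OPEN -p-> SYNC -q-> SYNC -p-> REST -q-> SYNC -p-> REST -q-> SYNC -r-> OPEN -q-> HALT -r-> HALT
End state HALT is not accepting.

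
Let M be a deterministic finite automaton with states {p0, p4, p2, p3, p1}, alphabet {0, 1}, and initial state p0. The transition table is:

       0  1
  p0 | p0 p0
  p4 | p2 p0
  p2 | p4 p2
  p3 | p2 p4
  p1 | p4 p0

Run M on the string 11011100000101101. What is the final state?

p0

start at p0
read '1': p0 → p0
read '1': p0 → p0
read '0': p0 → p0
read '1': p0 → p0
read '1': p0 → p0
read '1': p0 → p0
read '0': p0 → p0
read '0': p0 → p0
read '0': p0 → p0
read '0': p0 → p0
read '0': p0 → p0
read '1': p0 → p0
read '0': p0 → p0
read '1': p0 → p0
read '1': p0 → p0
read '0': p0 → p0
read '1': p0 → p0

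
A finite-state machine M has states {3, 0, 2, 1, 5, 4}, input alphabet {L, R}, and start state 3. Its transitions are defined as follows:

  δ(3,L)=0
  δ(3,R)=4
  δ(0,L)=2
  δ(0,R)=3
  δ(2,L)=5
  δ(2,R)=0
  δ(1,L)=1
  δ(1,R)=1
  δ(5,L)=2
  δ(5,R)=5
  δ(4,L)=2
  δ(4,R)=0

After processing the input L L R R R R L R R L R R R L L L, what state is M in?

2

start at 3
read 'L': 3 → 0
read 'L': 0 → 2
read 'R': 2 → 0
read 'R': 0 → 3
read 'R': 3 → 4
read 'R': 4 → 0
read 'L': 0 → 2
read 'R': 2 → 0
read 'R': 0 → 3
read 'L': 3 → 0
read 'R': 0 → 3
read 'R': 3 → 4
read 'R': 4 → 0
read 'L': 0 → 2
read 'L': 2 → 5
read 'L': 5 → 2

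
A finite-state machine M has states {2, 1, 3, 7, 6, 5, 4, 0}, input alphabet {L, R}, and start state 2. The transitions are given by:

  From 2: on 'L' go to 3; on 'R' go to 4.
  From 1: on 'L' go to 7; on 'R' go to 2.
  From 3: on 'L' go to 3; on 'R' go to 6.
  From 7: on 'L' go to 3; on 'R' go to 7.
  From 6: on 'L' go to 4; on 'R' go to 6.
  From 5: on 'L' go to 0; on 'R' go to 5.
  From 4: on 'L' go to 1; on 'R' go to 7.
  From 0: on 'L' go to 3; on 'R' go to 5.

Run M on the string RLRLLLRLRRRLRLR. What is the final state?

2 → 4 → 1 → 2 → 3 → 3 → 3 → 6 → 4 → 7 → 7 → 7 → 3 → 6 → 4 → 7

7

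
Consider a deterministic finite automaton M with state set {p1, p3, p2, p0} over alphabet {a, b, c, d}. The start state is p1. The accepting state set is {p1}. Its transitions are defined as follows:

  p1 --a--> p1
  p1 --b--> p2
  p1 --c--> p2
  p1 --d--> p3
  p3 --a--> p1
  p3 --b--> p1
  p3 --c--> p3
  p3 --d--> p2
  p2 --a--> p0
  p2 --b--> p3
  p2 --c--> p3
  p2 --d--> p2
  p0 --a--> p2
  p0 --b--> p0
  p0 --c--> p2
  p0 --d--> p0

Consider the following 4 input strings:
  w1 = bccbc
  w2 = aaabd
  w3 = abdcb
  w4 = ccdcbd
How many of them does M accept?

w1: p1 → p2 → p3 → p3 → p1 → p2  → end p2, rejected
w2: p1 → p1 → p1 → p1 → p2 → p2  → end p2, rejected
w3: p1 → p1 → p2 → p2 → p3 → p1  → end p1, accepted
w4: p1 → p2 → p3 → p2 → p3 → p1 → p3  → end p3, rejected

1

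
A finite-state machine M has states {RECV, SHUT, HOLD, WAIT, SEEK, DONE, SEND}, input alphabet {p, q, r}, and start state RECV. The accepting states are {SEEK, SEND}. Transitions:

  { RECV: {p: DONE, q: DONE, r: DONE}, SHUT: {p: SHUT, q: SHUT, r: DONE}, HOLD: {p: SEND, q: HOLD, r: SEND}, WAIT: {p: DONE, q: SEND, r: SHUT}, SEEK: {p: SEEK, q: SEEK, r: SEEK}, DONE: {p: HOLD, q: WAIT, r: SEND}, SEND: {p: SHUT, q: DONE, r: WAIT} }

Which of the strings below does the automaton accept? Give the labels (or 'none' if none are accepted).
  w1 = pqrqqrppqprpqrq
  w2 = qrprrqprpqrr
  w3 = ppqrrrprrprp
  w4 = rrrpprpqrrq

w1:
  start at RECV
  read 'p': RECV → DONE
  read 'q': DONE → WAIT
  read 'r': WAIT → SHUT
  read 'q': SHUT → SHUT
  read 'q': SHUT → SHUT
  read 'r': SHUT → DONE
  read 'p': DONE → HOLD
  read 'p': HOLD → SEND
  read 'q': SEND → DONE
  read 'p': DONE → HOLD
  read 'r': HOLD → SEND
  read 'p': SEND → SHUT
  read 'q': SHUT → SHUT
  read 'r': SHUT → DONE
  read 'q': DONE → WAIT
  end WAIT, rejected
w2:
  start at RECV
  read 'q': RECV → DONE
  read 'r': DONE → SEND
  read 'p': SEND → SHUT
  read 'r': SHUT → DONE
  read 'r': DONE → SEND
  read 'q': SEND → DONE
  read 'p': DONE → HOLD
  read 'r': HOLD → SEND
  read 'p': SEND → SHUT
  read 'q': SHUT → SHUT
  read 'r': SHUT → DONE
  read 'r': DONE → SEND
  end SEND, accepted
w3:
  start at RECV
  read 'p': RECV → DONE
  read 'p': DONE → HOLD
  read 'q': HOLD → HOLD
  read 'r': HOLD → SEND
  read 'r': SEND → WAIT
  read 'r': WAIT → SHUT
  read 'p': SHUT → SHUT
  read 'r': SHUT → DONE
  read 'r': DONE → SEND
  read 'p': SEND → SHUT
  read 'r': SHUT → DONE
  read 'p': DONE → HOLD
  end HOLD, rejected
w4:
  start at RECV
  read 'r': RECV → DONE
  read 'r': DONE → SEND
  read 'r': SEND → WAIT
  read 'p': WAIT → DONE
  read 'p': DONE → HOLD
  read 'r': HOLD → SEND
  read 'p': SEND → SHUT
  read 'q': SHUT → SHUT
  read 'r': SHUT → DONE
  read 'r': DONE → SEND
  read 'q': SEND → DONE
  end DONE, rejected

w2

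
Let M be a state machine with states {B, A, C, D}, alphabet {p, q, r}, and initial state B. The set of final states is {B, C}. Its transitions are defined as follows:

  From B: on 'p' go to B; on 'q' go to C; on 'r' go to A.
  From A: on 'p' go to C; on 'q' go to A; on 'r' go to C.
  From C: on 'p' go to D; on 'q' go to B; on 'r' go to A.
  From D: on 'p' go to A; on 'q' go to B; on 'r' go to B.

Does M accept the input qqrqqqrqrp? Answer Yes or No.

Trace: B -q-> C -q-> B -r-> A -q-> A -q-> A -q-> A -r-> C -q-> B -r-> A -p-> C
End state C is accepting.

Yes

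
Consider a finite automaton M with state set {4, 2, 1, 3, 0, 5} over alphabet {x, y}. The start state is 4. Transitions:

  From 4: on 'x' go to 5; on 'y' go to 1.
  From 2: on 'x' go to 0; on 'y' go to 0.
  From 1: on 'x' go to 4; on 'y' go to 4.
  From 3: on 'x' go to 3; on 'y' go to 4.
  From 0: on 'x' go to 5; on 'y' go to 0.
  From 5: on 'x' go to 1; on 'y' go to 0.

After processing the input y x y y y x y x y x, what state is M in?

Trace: 4 -y-> 1 -x-> 4 -y-> 1 -y-> 4 -y-> 1 -x-> 4 -y-> 1 -x-> 4 -y-> 1 -x-> 4

4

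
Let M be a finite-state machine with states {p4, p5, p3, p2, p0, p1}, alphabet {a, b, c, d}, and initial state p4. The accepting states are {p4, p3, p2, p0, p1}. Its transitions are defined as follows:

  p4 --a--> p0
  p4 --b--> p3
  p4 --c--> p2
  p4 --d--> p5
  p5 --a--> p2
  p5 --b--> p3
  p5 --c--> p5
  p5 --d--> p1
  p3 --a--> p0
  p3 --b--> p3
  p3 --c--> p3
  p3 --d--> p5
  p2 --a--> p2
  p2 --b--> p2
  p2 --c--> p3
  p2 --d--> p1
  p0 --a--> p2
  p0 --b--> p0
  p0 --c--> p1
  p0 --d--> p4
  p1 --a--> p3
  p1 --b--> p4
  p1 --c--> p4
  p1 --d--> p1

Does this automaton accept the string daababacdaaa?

Yes

Trace: p4 -d-> p5 -a-> p2 -a-> p2 -b-> p2 -a-> p2 -b-> p2 -a-> p2 -c-> p3 -d-> p5 -a-> p2 -a-> p2 -a-> p2
End state p2 is accepting.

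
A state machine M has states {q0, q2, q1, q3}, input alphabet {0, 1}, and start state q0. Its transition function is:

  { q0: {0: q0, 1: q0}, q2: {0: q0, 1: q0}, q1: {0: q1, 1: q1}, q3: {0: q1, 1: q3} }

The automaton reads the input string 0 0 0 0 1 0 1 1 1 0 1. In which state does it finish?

start at q0
read '0': q0 → q0
read '0': q0 → q0
read '0': q0 → q0
read '0': q0 → q0
read '1': q0 → q0
read '0': q0 → q0
read '1': q0 → q0
read '1': q0 → q0
read '1': q0 → q0
read '0': q0 → q0
read '1': q0 → q0

q0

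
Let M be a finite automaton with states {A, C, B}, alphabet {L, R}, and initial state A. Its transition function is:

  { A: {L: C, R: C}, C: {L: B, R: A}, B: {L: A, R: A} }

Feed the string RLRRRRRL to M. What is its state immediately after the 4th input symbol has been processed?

Trace: A -R-> C -L-> B -R-> A -R-> C
After 4 symbols: C.

C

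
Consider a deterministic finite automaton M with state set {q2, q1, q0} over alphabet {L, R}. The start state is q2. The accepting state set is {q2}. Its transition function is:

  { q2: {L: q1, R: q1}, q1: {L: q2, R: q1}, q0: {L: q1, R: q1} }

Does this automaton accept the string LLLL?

q2 → q1 → q2 → q1 → q2
End state q2 is accepting.

Yes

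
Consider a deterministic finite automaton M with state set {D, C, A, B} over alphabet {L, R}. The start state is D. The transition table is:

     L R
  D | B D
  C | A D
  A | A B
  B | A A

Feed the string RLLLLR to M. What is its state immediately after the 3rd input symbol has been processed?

start at D
read 'R': D → D
read 'L': D → B
read 'L': B → A
After 3 symbols: A.

A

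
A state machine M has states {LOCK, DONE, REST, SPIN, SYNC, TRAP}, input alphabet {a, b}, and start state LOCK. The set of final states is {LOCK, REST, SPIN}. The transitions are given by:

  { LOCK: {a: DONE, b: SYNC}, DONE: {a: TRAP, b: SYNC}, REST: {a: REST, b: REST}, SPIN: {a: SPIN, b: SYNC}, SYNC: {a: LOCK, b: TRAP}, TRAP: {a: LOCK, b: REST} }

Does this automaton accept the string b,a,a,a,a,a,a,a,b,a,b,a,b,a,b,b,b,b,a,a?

start at LOCK
read 'b': LOCK → SYNC
read 'a': SYNC → LOCK
read 'a': LOCK → DONE
read 'a': DONE → TRAP
read 'a': TRAP → LOCK
read 'a': LOCK → DONE
read 'a': DONE → TRAP
read 'a': TRAP → LOCK
read 'b': LOCK → SYNC
read 'a': SYNC → LOCK
read 'b': LOCK → SYNC
read 'a': SYNC → LOCK
read 'b': LOCK → SYNC
read 'a': SYNC → LOCK
read 'b': LOCK → SYNC
read 'b': SYNC → TRAP
read 'b': TRAP → REST
read 'b': REST → REST
read 'a': REST → REST
read 'a': REST → REST
End state REST is accepting.

Yes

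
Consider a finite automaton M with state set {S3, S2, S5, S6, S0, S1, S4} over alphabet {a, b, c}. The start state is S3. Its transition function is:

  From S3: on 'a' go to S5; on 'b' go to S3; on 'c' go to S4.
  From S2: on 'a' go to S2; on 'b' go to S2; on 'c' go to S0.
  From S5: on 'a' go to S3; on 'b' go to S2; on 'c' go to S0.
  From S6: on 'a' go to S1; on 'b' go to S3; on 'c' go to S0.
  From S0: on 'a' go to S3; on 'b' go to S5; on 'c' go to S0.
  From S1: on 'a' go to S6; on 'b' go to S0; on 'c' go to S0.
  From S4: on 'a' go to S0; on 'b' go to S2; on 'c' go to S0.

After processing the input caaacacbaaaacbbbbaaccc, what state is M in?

S0

S3 → S4 → S0 → S3 → S5 → S0 → S3 → S4 → S2 → S2 → S2 → S2 → S2 → S0 → S5 → S2 → S2 → S2 → S2 → S2 → S0 → S0 → S0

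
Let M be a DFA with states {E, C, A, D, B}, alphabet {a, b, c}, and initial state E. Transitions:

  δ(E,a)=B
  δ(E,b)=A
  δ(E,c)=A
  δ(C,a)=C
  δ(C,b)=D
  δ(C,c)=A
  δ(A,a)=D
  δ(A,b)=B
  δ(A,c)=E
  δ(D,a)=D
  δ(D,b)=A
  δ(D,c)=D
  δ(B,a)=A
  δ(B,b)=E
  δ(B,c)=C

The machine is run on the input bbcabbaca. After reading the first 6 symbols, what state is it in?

E → A → B → C → C → D → A
After 6 symbols: A.

A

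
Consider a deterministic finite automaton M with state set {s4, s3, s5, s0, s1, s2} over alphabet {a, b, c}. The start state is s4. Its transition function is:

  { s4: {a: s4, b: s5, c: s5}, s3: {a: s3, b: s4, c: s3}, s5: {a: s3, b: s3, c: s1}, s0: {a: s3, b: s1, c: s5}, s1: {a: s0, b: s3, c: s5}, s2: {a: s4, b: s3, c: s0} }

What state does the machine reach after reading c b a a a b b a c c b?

s4 → s5 → s3 → s3 → s3 → s3 → s4 → s5 → s3 → s3 → s3 → s4

s4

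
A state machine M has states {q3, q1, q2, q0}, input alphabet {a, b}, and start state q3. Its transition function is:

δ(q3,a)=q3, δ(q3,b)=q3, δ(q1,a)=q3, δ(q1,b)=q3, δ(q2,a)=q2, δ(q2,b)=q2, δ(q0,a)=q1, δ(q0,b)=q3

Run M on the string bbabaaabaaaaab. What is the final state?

q3 → q3 → q3 → q3 → q3 → q3 → q3 → q3 → q3 → q3 → q3 → q3 → q3 → q3 → q3

q3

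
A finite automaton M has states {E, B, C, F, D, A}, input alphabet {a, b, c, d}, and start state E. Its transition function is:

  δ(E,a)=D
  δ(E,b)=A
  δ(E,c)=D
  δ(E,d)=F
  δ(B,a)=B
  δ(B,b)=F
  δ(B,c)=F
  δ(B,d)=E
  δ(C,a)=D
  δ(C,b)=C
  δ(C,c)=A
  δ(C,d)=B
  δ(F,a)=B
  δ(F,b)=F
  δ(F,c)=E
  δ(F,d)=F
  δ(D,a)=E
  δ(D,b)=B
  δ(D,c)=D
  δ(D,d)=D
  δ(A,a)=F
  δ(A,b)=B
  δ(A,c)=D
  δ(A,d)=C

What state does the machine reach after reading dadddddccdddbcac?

E → F → B → E → F → F → F → F → E → D → D → D → D → B → F → B → F

F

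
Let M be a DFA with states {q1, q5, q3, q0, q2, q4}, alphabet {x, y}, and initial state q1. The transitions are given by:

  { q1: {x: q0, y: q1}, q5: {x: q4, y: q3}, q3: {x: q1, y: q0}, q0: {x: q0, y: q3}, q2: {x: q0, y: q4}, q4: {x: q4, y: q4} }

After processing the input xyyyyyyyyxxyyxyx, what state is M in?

q1 → q0 → q3 → q0 → q3 → q0 → q3 → q0 → q3 → q0 → q0 → q0 → q3 → q0 → q0 → q3 → q1

q1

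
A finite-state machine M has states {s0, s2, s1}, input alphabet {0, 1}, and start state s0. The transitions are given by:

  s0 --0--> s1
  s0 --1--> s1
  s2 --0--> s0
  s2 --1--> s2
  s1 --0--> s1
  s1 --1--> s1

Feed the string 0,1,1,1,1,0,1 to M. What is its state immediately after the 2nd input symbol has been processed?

s0 → s1 → s1
After 2 symbols: s1.

s1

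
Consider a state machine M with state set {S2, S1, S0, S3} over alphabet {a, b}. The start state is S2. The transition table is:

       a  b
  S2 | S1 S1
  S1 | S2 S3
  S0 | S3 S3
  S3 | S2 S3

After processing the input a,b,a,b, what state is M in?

start at S2
read 'a': S2 → S1
read 'b': S1 → S3
read 'a': S3 → S2
read 'b': S2 → S1

S1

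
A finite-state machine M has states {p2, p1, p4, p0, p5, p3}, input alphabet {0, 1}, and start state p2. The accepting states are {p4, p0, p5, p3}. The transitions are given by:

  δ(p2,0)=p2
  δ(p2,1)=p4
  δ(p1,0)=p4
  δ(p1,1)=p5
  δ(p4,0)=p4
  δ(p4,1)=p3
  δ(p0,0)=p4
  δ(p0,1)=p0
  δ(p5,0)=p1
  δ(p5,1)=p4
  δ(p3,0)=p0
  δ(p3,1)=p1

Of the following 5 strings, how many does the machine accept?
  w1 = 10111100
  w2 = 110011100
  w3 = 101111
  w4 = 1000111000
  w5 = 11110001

5

w1:
  start at p2
  read '1': p2 → p4
  read '0': p4 → p4
  read '1': p4 → p3
  read '1': p3 → p1
  read '1': p1 → p5
  read '1': p5 → p4
  read '0': p4 → p4
  read '0': p4 → p4
  end p4, accepted
w2:
  start at p2
  read '1': p2 → p4
  read '1': p4 → p3
  read '0': p3 → p0
  read '0': p0 → p4
  read '1': p4 → p3
  read '1': p3 → p1
  read '1': p1 → p5
  read '0': p5 → p1
  read '0': p1 → p4
  end p4, accepted
w3:
  start at p2
  read '1': p2 → p4
  read '0': p4 → p4
  read '1': p4 → p3
  read '1': p3 → p1
  read '1': p1 → p5
  read '1': p5 → p4
  end p4, accepted
w4:
  start at p2
  read '1': p2 → p4
  read '0': p4 → p4
  read '0': p4 → p4
  read '0': p4 → p4
  read '1': p4 → p3
  read '1': p3 → p1
  read '1': p1 → p5
  read '0': p5 → p1
  read '0': p1 → p4
  read '0': p4 → p4
  end p4, accepted
w5:
  start at p2
  read '1': p2 → p4
  read '1': p4 → p3
  read '1': p3 → p1
  read '1': p1 → p5
  read '0': p5 → p1
  read '0': p1 → p4
  read '0': p4 → p4
  read '1': p4 → p3
  end p3, accepted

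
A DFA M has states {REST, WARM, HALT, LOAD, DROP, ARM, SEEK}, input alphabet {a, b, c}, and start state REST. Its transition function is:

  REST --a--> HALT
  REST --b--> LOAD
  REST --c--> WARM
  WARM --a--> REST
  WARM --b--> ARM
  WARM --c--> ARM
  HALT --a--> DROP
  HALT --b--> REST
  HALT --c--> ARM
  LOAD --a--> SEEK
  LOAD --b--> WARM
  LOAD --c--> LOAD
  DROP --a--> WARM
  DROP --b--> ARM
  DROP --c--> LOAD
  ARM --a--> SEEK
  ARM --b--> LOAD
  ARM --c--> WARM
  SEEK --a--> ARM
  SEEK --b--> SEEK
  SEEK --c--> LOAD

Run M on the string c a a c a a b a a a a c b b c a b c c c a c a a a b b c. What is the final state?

Trace: REST -c-> WARM -a-> REST -a-> HALT -c-> ARM -a-> SEEK -a-> ARM -b-> LOAD -a-> SEEK -a-> ARM -a-> SEEK -a-> ARM -c-> WARM -b-> ARM -b-> LOAD -c-> LOAD -a-> SEEK -b-> SEEK -c-> LOAD -c-> LOAD -c-> LOAD -a-> SEEK -c-> LOAD -a-> SEEK -a-> ARM -a-> SEEK -b-> SEEK -b-> SEEK -c-> LOAD

LOAD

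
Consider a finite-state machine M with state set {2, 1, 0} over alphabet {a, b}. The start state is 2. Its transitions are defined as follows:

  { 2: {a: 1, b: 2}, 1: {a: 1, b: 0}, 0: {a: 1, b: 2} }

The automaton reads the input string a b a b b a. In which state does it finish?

start at 2
read 'a': 2 → 1
read 'b': 1 → 0
read 'a': 0 → 1
read 'b': 1 → 0
read 'b': 0 → 2
read 'a': 2 → 1

1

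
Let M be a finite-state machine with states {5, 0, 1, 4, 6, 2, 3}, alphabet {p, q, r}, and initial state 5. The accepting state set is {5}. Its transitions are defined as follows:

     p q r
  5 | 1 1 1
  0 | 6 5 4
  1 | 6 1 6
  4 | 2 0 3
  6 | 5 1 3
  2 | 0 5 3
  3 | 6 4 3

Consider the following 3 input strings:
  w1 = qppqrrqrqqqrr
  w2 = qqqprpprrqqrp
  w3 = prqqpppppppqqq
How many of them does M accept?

1

w1: 5 → 1 → 6 → 5 → 1 → 6 → 3 → 4 → 3 → 4 → 0 → 5 → 1 → 6  → end 6, rejected
w2: 5 → 1 → 1 → 1 → 6 → 3 → 6 → 5 → 1 → 6 → 1 → 1 → 6 → 5  → end 5, accepted
w3: 5 → 1 → 6 → 1 → 1 → 6 → 5 → 1 → 6 → 5 → 1 → 6 → 1 → 1 → 1  → end 1, rejected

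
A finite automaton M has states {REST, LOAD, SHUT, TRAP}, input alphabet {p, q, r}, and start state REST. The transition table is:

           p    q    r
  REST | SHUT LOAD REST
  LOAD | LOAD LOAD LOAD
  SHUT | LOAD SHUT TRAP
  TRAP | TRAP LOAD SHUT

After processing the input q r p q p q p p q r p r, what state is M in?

LOAD

start at REST
read 'q': REST → LOAD
read 'r': LOAD → LOAD
read 'p': LOAD → LOAD
read 'q': LOAD → LOAD
read 'p': LOAD → LOAD
read 'q': LOAD → LOAD
read 'p': LOAD → LOAD
read 'p': LOAD → LOAD
read 'q': LOAD → LOAD
read 'r': LOAD → LOAD
read 'p': LOAD → LOAD
read 'r': LOAD → LOAD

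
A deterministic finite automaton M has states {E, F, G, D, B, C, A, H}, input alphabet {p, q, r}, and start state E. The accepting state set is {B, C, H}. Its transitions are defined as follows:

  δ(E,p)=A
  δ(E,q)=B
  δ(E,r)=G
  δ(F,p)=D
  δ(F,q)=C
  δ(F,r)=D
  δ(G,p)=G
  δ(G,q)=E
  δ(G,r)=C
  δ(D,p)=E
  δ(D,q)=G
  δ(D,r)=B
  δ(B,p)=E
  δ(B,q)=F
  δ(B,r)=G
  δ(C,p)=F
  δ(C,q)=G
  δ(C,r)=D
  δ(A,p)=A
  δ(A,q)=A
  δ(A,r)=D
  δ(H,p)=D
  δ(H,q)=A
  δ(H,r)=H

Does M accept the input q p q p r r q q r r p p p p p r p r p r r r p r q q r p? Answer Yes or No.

Trace: E -q-> B -p-> E -q-> B -p-> E -r-> G -r-> C -q-> G -q-> E -r-> G -r-> C -p-> F -p-> D -p-> E -p-> A -p-> A -r-> D -p-> E -r-> G -p-> G -r-> C -r-> D -r-> B -p-> E -r-> G -q-> E -q-> B -r-> G -p-> G
End state G is not accepting.

No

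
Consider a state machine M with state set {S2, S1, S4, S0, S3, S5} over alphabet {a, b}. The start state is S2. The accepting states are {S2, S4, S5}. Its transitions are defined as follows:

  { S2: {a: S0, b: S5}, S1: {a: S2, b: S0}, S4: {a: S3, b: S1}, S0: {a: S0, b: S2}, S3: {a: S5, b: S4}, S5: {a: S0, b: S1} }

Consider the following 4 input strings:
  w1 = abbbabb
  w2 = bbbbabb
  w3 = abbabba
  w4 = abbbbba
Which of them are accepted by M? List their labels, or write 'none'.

w1:
  start at S2
  read 'a': S2 → S0
  read 'b': S0 → S2
  read 'b': S2 → S5
  read 'b': S5 → S1
  read 'a': S1 → S2
  read 'b': S2 → S5
  read 'b': S5 → S1
  end S1, rejected
w2:
  start at S2
  read 'b': S2 → S5
  read 'b': S5 → S1
  read 'b': S1 → S0
  read 'b': S0 → S2
  read 'a': S2 → S0
  read 'b': S0 → S2
  read 'b': S2 → S5
  end S5, accepted
w3:
  start at S2
  read 'a': S2 → S0
  read 'b': S0 → S2
  read 'b': S2 → S5
  read 'a': S5 → S0
  read 'b': S0 → S2
  read 'b': S2 → S5
  read 'a': S5 → S0
  end S0, rejected
w4:
  start at S2
  read 'a': S2 → S0
  read 'b': S0 → S2
  read 'b': S2 → S5
  read 'b': S5 → S1
  read 'b': S1 → S0
  read 'b': S0 → S2
  read 'a': S2 → S0
  end S0, rejected

w2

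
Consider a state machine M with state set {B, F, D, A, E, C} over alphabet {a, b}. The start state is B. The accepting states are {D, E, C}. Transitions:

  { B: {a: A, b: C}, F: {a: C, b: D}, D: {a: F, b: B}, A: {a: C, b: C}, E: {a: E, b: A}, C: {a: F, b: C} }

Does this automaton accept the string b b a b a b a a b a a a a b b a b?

Trace: B -b-> C -b-> C -a-> F -b-> D -a-> F -b-> D -a-> F -a-> C -b-> C -a-> F -a-> C -a-> F -a-> C -b-> C -b-> C -a-> F -b-> D
End state D is accepting.

Yes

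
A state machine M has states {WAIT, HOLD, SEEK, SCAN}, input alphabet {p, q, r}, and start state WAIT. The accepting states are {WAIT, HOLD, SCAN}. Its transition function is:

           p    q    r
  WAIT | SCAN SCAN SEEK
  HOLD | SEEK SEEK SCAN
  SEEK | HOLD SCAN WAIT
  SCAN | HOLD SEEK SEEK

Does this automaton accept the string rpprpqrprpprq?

Trace: WAIT -r-> SEEK -p-> HOLD -p-> SEEK -r-> WAIT -p-> SCAN -q-> SEEK -r-> WAIT -p-> SCAN -r-> SEEK -p-> HOLD -p-> SEEK -r-> WAIT -q-> SCAN
End state SCAN is accepting.

Yes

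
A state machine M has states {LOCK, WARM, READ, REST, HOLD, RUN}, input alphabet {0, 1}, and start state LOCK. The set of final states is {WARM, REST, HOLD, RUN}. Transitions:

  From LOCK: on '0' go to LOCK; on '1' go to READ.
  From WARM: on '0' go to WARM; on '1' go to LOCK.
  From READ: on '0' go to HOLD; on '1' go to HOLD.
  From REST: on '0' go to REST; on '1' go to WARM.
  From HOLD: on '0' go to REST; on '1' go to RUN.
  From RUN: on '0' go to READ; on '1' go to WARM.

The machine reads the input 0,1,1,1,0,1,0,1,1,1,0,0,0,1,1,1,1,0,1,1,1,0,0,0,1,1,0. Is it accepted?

No

Trace: LOCK -0-> LOCK -1-> READ -1-> HOLD -1-> RUN -0-> READ -1-> HOLD -0-> REST -1-> WARM -1-> LOCK -1-> READ -0-> HOLD -0-> REST -0-> REST -1-> WARM -1-> LOCK -1-> READ -1-> HOLD -0-> REST -1-> WARM -1-> LOCK -1-> READ -0-> HOLD -0-> REST -0-> REST -1-> WARM -1-> LOCK -0-> LOCK
End state LOCK is not accepting.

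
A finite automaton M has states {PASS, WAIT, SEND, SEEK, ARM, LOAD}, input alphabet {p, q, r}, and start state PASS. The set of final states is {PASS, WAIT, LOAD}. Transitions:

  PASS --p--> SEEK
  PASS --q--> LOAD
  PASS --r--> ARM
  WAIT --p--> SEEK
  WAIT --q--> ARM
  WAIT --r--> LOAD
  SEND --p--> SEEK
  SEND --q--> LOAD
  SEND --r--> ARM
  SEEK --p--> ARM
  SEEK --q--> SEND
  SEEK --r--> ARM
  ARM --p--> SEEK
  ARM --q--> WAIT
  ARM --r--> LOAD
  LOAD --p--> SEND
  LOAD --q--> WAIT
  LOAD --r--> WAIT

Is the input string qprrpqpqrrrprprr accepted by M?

Yes

start at PASS
read 'q': PASS → LOAD
read 'p': LOAD → SEND
read 'r': SEND → ARM
read 'r': ARM → LOAD
read 'p': LOAD → SEND
read 'q': SEND → LOAD
read 'p': LOAD → SEND
read 'q': SEND → LOAD
read 'r': LOAD → WAIT
read 'r': WAIT → LOAD
read 'r': LOAD → WAIT
read 'p': WAIT → SEEK
read 'r': SEEK → ARM
read 'p': ARM → SEEK
read 'r': SEEK → ARM
read 'r': ARM → LOAD
End state LOAD is accepting.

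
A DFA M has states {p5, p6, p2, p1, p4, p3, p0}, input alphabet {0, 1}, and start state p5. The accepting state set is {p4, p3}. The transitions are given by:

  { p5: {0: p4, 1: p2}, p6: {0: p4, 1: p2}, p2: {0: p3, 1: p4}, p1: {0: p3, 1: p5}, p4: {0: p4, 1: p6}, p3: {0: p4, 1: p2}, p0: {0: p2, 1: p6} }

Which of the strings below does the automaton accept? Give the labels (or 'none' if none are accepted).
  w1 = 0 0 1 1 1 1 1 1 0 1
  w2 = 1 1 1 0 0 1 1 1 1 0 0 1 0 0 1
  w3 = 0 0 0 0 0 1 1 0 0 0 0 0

w1: p5 → p4 → p4 → p6 → p2 → p4 → p6 → p2 → p4 → p4 → p6  → end p6, rejected
w2: p5 → p2 → p4 → p6 → p4 → p4 → p6 → p2 → p4 → p6 → p4 → p4 → p6 → p4 → p4 → p6  → end p6, rejected
w3: p5 → p4 → p4 → p4 → p4 → p4 → p6 → p2 → p3 → p4 → p4 → p4 → p4  → end p4, accepted

w3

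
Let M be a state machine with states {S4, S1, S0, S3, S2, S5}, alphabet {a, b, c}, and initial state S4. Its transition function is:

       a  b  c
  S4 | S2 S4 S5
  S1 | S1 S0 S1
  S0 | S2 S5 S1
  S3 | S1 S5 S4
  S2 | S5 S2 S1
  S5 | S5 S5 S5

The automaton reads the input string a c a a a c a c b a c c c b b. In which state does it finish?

S4 → S2 → S1 → S1 → S1 → S1 → S1 → S1 → S1 → S0 → S2 → S1 → S1 → S1 → S0 → S5

S5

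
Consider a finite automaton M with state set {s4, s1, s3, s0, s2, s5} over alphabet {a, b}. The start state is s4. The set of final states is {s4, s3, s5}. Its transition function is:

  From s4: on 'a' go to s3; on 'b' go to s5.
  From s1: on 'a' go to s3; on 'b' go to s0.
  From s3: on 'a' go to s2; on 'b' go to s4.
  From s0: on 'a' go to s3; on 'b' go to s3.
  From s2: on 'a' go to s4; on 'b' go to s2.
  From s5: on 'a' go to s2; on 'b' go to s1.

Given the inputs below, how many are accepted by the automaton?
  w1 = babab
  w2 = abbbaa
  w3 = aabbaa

2

w1: s4 → s5 → s2 → s2 → s4 → s5  → end s5, accepted
w2: s4 → s3 → s4 → s5 → s1 → s3 → s2  → end s2, rejected
w3: s4 → s3 → s2 → s2 → s2 → s4 → s3  → end s3, accepted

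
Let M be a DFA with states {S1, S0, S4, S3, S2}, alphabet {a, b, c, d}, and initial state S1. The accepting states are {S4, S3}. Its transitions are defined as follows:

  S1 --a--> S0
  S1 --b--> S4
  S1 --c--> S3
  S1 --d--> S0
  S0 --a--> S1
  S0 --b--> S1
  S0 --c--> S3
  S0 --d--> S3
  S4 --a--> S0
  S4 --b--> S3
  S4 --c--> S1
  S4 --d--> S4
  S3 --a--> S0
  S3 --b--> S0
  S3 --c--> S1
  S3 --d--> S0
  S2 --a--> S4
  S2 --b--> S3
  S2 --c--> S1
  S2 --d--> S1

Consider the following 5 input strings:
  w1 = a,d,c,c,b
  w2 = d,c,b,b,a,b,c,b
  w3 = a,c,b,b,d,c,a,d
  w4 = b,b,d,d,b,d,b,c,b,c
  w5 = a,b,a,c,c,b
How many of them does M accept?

w1:
  start at S1
  read 'a': S1 → S0
  read 'd': S0 → S3
  read 'c': S3 → S1
  read 'c': S1 → S3
  read 'b': S3 → S0
  end S0, rejected
w2:
  start at S1
  read 'd': S1 → S0
  read 'c': S0 → S3
  read 'b': S3 → S0
  read 'b': S0 → S1
  read 'a': S1 → S0
  read 'b': S0 → S1
  read 'c': S1 → S3
  read 'b': S3 → S0
  end S0, rejected
w3:
  start at S1
  read 'a': S1 → S0
  read 'c': S0 → S3
  read 'b': S3 → S0
  read 'b': S0 → S1
  read 'd': S1 → S0
  read 'c': S0 → S3
  read 'a': S3 → S0
  read 'd': S0 → S3
  end S3, accepted
w4:
  start at S1
  read 'b': S1 → S4
  read 'b': S4 → S3
  read 'd': S3 → S0
  read 'd': S0 → S3
  read 'b': S3 → S0
  read 'd': S0 → S3
  read 'b': S3 → S0
  read 'c': S0 → S3
  read 'b': S3 → S0
  read 'c': S0 → S3
  end S3, accepted
w5:
  start at S1
  read 'a': S1 → S0
  read 'b': S0 → S1
  read 'a': S1 → S0
  read 'c': S0 → S3
  read 'c': S3 → S1
  read 'b': S1 → S4
  end S4, accepted

3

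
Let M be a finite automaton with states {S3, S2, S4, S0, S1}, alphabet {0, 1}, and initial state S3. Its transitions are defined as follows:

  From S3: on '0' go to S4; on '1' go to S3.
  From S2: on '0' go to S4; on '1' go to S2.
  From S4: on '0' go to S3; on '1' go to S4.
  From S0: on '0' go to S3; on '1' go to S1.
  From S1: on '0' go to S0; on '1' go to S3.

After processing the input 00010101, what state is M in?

S3 → S4 → S3 → S4 → S4 → S3 → S3 → S4 → S4

S4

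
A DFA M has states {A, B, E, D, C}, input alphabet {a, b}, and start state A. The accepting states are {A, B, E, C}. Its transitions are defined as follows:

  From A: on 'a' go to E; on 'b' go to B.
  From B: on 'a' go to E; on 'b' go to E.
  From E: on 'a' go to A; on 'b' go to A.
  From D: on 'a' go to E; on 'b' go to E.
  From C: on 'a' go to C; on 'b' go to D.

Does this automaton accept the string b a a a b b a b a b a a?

start at A
read 'b': A → B
read 'a': B → E
read 'a': E → A
read 'a': A → E
read 'b': E → A
read 'b': A → B
read 'a': B → E
read 'b': E → A
read 'a': A → E
read 'b': E → A
read 'a': A → E
read 'a': E → A
End state A is accepting.

Yes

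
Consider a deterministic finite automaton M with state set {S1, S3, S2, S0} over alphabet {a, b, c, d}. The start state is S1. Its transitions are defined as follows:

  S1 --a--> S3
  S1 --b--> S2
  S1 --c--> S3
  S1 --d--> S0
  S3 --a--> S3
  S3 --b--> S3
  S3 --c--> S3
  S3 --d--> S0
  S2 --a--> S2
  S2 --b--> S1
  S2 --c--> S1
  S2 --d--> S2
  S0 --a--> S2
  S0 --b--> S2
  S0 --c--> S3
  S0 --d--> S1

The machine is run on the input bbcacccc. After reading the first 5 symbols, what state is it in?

S3

Trace: S1 -b-> S2 -b-> S1 -c-> S3 -a-> S3 -c-> S3
After 5 symbols: S3.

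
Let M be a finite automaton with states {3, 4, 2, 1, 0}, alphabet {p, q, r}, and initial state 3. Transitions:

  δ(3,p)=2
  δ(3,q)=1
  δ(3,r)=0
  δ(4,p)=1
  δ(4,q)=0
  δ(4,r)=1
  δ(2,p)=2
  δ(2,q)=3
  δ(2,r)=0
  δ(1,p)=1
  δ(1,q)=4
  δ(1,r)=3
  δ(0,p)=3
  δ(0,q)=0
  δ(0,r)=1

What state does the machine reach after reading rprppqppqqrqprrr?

Trace: 3 -r-> 0 -p-> 3 -r-> 0 -p-> 3 -p-> 2 -q-> 3 -p-> 2 -p-> 2 -q-> 3 -q-> 1 -r-> 3 -q-> 1 -p-> 1 -r-> 3 -r-> 0 -r-> 1

1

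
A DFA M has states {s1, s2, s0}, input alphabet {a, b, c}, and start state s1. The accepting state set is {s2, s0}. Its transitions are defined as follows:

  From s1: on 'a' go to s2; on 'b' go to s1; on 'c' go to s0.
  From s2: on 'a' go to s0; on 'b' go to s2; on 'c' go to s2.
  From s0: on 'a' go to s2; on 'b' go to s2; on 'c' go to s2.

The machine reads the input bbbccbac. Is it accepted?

Yes

start at s1
read 'b': s1 → s1
read 'b': s1 → s1
read 'b': s1 → s1
read 'c': s1 → s0
read 'c': s0 → s2
read 'b': s2 → s2
read 'a': s2 → s0
read 'c': s0 → s2
End state s2 is accepting.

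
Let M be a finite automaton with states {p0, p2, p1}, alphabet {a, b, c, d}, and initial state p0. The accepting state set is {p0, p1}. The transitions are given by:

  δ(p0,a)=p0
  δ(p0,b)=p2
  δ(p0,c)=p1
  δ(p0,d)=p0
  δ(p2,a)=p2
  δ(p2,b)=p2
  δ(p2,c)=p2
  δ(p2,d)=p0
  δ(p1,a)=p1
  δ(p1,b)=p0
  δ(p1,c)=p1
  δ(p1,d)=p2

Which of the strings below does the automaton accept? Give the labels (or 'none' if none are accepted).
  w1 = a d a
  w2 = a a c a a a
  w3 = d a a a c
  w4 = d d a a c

w1, w2, w3, w4

w1: Trace: p0 -a-> p0 -d-> p0 -a-> p0  → end p0, accepted
w2: Trace: p0 -a-> p0 -a-> p0 -c-> p1 -a-> p1 -a-> p1 -a-> p1  → end p1, accepted
w3: Trace: p0 -d-> p0 -a-> p0 -a-> p0 -a-> p0 -c-> p1  → end p1, accepted
w4: Trace: p0 -d-> p0 -d-> p0 -a-> p0 -a-> p0 -c-> p1  → end p1, accepted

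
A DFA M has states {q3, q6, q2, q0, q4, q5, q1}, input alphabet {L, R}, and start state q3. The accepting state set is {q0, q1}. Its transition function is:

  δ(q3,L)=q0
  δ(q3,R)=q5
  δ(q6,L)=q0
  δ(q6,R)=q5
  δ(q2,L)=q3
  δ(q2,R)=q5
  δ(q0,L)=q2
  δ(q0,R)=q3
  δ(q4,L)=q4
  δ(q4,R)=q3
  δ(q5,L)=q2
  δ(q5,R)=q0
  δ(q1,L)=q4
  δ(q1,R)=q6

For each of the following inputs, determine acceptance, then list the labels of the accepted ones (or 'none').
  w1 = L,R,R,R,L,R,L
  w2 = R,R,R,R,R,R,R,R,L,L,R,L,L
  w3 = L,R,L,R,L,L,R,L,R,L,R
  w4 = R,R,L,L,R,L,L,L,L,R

w1: q3 → q0 → q3 → q5 → q0 → q2 → q5 → q2  → end q2, rejected
w2: q3 → q5 → q0 → q3 → q5 → q0 → q3 → q5 → q0 → q2 → q3 → q5 → q2 → q3  → end q3, rejected
w3: q3 → q0 → q3 → q0 → q3 → q0 → q2 → q5 → q2 → q5 → q2 → q5  → end q5, rejected
w4: q3 → q5 → q0 → q2 → q3 → q5 → q2 → q3 → q0 → q2 → q5  → end q5, rejected

none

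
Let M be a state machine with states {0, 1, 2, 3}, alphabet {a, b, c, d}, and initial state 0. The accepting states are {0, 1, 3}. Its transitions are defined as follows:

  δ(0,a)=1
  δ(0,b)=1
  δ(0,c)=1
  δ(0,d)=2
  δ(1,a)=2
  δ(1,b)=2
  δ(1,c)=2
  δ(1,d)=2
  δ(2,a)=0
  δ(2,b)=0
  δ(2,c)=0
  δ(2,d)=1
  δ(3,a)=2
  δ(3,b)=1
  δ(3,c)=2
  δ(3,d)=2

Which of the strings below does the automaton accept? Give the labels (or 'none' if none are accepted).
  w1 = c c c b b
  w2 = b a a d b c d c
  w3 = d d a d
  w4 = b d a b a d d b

w2, w3, w4

w1:
  start at 0
  read 'c': 0 → 1
  read 'c': 1 → 2
  read 'c': 2 → 0
  read 'b': 0 → 1
  read 'b': 1 → 2
  end 2, rejected
w2:
  start at 0
  read 'b': 0 → 1
  read 'a': 1 → 2
  read 'a': 2 → 0
  read 'd': 0 → 2
  read 'b': 2 → 0
  read 'c': 0 → 1
  read 'd': 1 → 2
  read 'c': 2 → 0
  end 0, accepted
w3:
  start at 0
  read 'd': 0 → 2
  read 'd': 2 → 1
  read 'a': 1 → 2
  read 'd': 2 → 1
  end 1, accepted
w4:
  start at 0
  read 'b': 0 → 1
  read 'd': 1 → 2
  read 'a': 2 → 0
  read 'b': 0 → 1
  read 'a': 1 → 2
  read 'd': 2 → 1
  read 'd': 1 → 2
  read 'b': 2 → 0
  end 0, accepted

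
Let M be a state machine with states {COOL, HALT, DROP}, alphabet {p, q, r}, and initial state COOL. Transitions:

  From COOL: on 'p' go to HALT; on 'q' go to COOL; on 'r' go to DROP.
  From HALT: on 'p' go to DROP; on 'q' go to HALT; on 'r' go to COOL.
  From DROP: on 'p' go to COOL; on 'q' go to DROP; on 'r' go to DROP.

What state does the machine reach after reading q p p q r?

COOL → COOL → HALT → DROP → DROP → DROP

DROP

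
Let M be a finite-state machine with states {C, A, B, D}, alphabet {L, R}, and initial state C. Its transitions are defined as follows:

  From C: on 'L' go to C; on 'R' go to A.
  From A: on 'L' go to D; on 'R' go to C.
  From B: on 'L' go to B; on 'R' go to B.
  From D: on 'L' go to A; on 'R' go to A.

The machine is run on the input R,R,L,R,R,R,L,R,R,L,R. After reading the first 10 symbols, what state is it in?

C

C → A → C → C → A → C → A → D → A → C → C
After 10 symbols: C.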